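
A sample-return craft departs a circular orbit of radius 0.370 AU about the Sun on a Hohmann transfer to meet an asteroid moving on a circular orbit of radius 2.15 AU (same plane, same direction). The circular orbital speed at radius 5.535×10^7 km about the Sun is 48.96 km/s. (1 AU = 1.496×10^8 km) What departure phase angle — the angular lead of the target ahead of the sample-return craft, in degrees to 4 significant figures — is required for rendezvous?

From the circular-orbit relation v² = μ/r at r = 5.535×10^7 km: μ = v²r = (48.96)² × 5.535×10^7 = 1.32678×10^11 km³/s².
In km: r₁ = 0.370 × 1.496×10^8 = 5.5352×10^7 km; r₂ = 2.15 × 1.496×10^8 = 3.2164×10^8 km.
The Hohmann ellipse has a_t = (r₁ + r₂)/2 = 1.88496×10^8 km.
The half-period of the transfer ellipse is t = π√(a_t³/μ) = 2.232045×10^7 s.
Target angular speed ω₂ = √(μ/r₂³) = 6.314590×10^-8 rad/s.
Angle swept by the target during transfer: ω₂·t = 1.409445 rad = 80.76°.
Arrival is 180° from departure on the ellipse, so φ = 180° − 80.76° = 99.24°.

φ = 99.24°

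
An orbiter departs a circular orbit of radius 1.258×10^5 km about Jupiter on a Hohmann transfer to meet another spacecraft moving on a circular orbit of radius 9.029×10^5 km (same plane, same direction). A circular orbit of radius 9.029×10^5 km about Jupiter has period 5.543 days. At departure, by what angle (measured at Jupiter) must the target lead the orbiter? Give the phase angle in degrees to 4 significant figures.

From Kepler's third law T² = 4π²r³/μ at r = 9.029×10^5 km, T = 5.543 days = 5.543 × 86400 s = 4.789152×10^5 s: μ = 4π²r³/T² = 1.26696×10^8 km³/s².
Semi-major axis of the transfer orbit: a_t = (1.258×10^5 + 9.029×10^5)/2 = 5.1435×10^5 km.
The half-period of the transfer ellipse is t = π√(a_t³/μ) = 1.029573×10^5 s.
The target's mean motion on its circular orbit is ω₂ = √(μ/r₂³) = 1.311962×10^-5 rad/s.
Angle swept by the target during transfer: ω₂·t = 1.35076 rad = 77.39°.
Arrival is 180° from departure on the ellipse, so φ = 180° − 77.39° = 102.6°.

φ = 102.6°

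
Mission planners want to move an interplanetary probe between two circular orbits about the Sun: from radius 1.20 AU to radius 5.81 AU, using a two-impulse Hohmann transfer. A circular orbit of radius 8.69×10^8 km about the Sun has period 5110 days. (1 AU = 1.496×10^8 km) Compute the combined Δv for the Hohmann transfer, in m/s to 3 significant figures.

From Kepler's third law T² = 4π²r³/μ at r = 8.69×10^8 km, T = 5110 days = 5110 × 86400 s = 4.41504×10^8 s: μ = 4π²r³/T² = 1.32908×10^11 km³/s².
In km: r₁ = 1.20 × 1.496×10^8 = 1.7952×10^8 km; r₂ = 5.81 × 1.496×10^8 = 8.69176×10^8 km.
Semi-major axis of the transfer orbit: a_t = (1.7952×10^8 + 8.69176×10^8)/2 = 5.24348×10^8 km.
Circular speed at r₁: v₁ = √(μ/r₁) = √(1.32908×10^11/1.7952×10^8) = 27.2094 km/s.
On the transfer ellipse at r₁, vis-viva equation gives v_p = √[μ(2/r₁ − 1/a_t)] = 35.0318 km/s.
First burn Δv₁ = |v_p − v₁| = 7.822 km/s.
At r₂, v₂ = √(μ/r₂) = 12.3658 km/s.
Transfer-orbit speed at r₂: v_a = √[μ(2/r₂ − 1/a_t)] = 7.23548 km/s.
Second burn Δv₂ = |v₂ − v_a| = 5.130 km/s.
Total Δv = Δv₁ + Δv₂ = 12.95 km/s.

Δv = 13000 m/s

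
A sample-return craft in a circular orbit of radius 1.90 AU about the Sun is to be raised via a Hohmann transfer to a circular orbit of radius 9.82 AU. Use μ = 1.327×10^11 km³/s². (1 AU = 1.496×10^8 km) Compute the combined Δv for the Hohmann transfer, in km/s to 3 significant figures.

Δv = 10.5 km/s

In km: r₁ = 1.90 × 1.496×10^8 = 2.8424×10^8 km; r₂ = 9.82 × 1.496×10^8 = 1.469072×10^9 km.
Semi-major axis of the transfer orbit: a_t = (2.8424×10^8 + 1.469072×10^9)/2 = 8.76656×10^8 km.
At r₁ the circular-orbit speed is v₁ = √(μ/r₁) = 21.6069 km/s.
On the transfer ellipse at r₁, vis-viva equation gives v_p = √[μ(2/r₁ − 1/a_t)] = 27.9705 km/s.
First burn Δv₁ = |v_p − v₁| = 6.364 km/s.
Circular speed at r₂: v₂ = √(μ/r₂) = 9.504 km/s.
Transfer-orbit speed at r₂: v_a = √[μ(2/r₂ − 1/a_t)] = 5.412 km/s.
Second burn Δv₂ = |v₂ − v_a| = 4.092 km/s.
Δv = Δv₁ + Δv₂ = 6.364 + 4.092 = 10.46 km/s.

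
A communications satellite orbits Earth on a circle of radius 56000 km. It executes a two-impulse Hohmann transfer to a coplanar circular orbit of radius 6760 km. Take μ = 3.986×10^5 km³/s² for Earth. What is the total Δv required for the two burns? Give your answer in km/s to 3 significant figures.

Δv = 4.01 km/s

The Hohmann ellipse has a_t = (r₁ + r₂)/2 = 31380 km.
Circular speed at r₁: v₁ = √(μ/r₁) = √(3.986×10^5/56000) = 2.668 km/s.
On the transfer ellipse at r₁, vis-viva equation gives v_a = √[μ(2/r₁ − 1/a_t)] = 1.238 km/s.
First burn Δv₁ = |v_a − v₁| = 1.430 km/s.
Circular speed at r₂: v₂ = √(μ/r₂) = 7.6788 km/s.
Transfer-orbit speed at r₂: v_p = √[μ(2/r₂ − 1/a_t)] = 10.258 km/s.
Second burn Δv₂ = |v₂ − v_p| = 2.579 km/s.
Total Δv = Δv₁ + Δv₂ = 4.009 km/s.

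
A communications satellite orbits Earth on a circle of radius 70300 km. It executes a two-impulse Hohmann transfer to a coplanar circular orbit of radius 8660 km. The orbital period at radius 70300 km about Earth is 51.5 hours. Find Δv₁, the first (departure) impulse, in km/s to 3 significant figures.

From Kepler's third law T² = 4π²r³/μ at r = 70300 km, T = 51.5 hours = 51.5 × 3600 s = 1.854×10^5 s: μ = 4π²r³/T² = 3.99031×10^5 km³/s².
Transfer-ellipse semi-major axis a_t = (r₁ + r₂)/2 = (70300 + 8660)/2 = 39480 km.
On the circular orbit at r = 70300 km, v_c = √(μ/r) = 2.3825 km/s.
Transfer-orbit speed at the same r (vis-viva, a = a_t): v_t = √[μ(2/r − 1/a_t)] = 1.1158 km/s.
Δv₁ = |v_t − v_c| = |1.1158 − 2.3825| = 1.267 km/s.

Δv₁ = 1.27 km/s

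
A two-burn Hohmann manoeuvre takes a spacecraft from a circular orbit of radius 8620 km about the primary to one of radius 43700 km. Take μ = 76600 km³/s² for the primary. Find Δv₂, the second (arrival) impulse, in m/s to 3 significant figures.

The Hohmann ellipse has a_t = (r₁ + r₂)/2 = 26160 km.
On the circular orbit at r = 43700 km, v_c = √(μ/r) = 1.324 km/s.
Transfer-orbit speed at the same r (vis-viva, a = a_t): v_t = √[μ(2/r − 1/a_t)] = 0.7600 km/s.
Δv₂ = |v_t − v_c| = |0.7600 − 1.324| = 0.5640 km/s.

Δv₂ = 564 m/s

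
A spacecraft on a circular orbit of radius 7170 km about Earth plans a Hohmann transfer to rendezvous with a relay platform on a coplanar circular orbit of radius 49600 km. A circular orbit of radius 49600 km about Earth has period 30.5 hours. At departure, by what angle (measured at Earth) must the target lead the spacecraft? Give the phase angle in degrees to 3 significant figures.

From Kepler's third law T² = 4π²r³/μ at r = 49600 km, T = 30.5 hours = 30.5 × 3600 s = 1.098×10^5 s: μ = 4π²r³/T² = 3.99577×10^5 km³/s².
Transfer-ellipse semi-major axis a_t = (r₁ + r₂)/2 = (7170 + 49600)/2 = 28385 km.
Transfer time t = π√(a_t³/μ) = 23770 s.
The target's mean motion on its circular orbit is ω₂ = √(μ/r₂³) = 5.722×10^-5 rad/s.
Angle swept by the target during transfer: ω₂·t = 1.3601 rad = 77.93°.
Arrival is 180° from departure on the ellipse, so φ = 180° − 77.93° = 102°.

φ = 102°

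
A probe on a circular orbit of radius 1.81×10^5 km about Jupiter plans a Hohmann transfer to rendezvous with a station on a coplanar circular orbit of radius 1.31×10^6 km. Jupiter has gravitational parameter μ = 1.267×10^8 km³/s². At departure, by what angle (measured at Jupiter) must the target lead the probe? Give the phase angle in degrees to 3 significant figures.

Transfer-ellipse semi-major axis a_t = (r₁ + r₂)/2 = (1.810×10^5 + 1.310×10^6)/2 = 7.455×10^5 km.
Transfer time t = π√(a_t³/μ) = 1.7965×10^5 s.
The target's mean motion on its circular orbit is ω₂ = √(μ/r₂³) = 7.5073×10^-6 rad/s.
Angle swept by the target during transfer: ω₂·t = 1.3487 rad = 77.27°.
The probe traverses 180° on the transfer ellipse, so the target must lead by 180° − 77.27° = 103°.

φ = 103°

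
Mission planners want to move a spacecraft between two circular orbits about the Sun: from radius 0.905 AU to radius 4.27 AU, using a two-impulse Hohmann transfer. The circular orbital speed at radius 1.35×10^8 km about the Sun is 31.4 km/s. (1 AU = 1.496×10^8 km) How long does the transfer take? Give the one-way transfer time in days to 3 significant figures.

t = 759 days

From the circular-orbit relation v² = μ/r at r = 1.35×10^8 km: μ = v²r = (31.4)² × 1.35×10^8 = 1.33105×10^11 km³/s².
In km: r₁ = 0.905 × 1.496×10^8 = 1.35388×10^8 km; r₂ = 4.27 × 1.496×10^8 = 6.38792×10^8 km.
The Hohmann ellipse has a_t = (r₁ + r₂)/2 = 3.8709×10^8 km.
Half the transfer-orbit period gives t = π√(a_t³/μ) = 6.558×10^7 s.
Converting: 6.558×10^7 s ÷ 86400 s/day = 759 days.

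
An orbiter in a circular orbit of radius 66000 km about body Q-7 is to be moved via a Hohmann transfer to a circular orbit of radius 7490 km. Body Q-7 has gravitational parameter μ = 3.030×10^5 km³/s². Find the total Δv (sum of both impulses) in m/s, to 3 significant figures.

Semi-major axis of the transfer orbit: a_t = (66000 + 7490)/2 = 36745 km.
At r₁ the circular-orbit speed is v₁ = √(μ/r₁) = 2.1426 km/s.
Transfer-orbit speed at r₁ (vis-viva equation): v_a = √[μ(2/r₁ − 1/a_t)] = 0.96737 km/s.
First burn Δv₁ = |v_a − v₁| = 1.175 km/s.
Circular speed at r₂: v₂ = √(μ/r₂) = 6.360 km/s.
Transfer-orbit speed at r₂: v_p = √[μ(2/r₂ − 1/a_t)] = 8.524 km/s.
Second burn Δv₂ = |v₂ − v_p| = 2.164 km/s.
Δv = Δv₁ + Δv₂ = 1.175 + 2.164 = 3.339 km/s.

Δv = 3340 m/s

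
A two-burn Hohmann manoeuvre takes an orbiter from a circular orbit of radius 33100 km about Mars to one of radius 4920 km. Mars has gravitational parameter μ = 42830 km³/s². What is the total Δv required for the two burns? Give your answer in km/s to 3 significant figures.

Δv = 1.50 km/s

Transfer-ellipse semi-major axis a_t = (r₁ + r₂)/2 = (33100 + 4920)/2 = 19010 km.
At r₁ the circular-orbit speed is v₁ = √(μ/r₁) = 1.1375 km/s.
On the transfer ellipse at r₁, vis-viva gives v_a = √[μ(2/r₁ − 1/a_t)] = 0.57870 km/s.
First burn Δv₁ = |v_a − v₁| = 0.5588 km/s.
At r₂, v₂ = √(μ/r₂) = 2.9505 km/s.
Transfer-orbit speed at r₂: v_p = √[μ(2/r₂ − 1/a_t)] = 3.8933 km/s.
Second burn Δv₂ = |v₂ − v_p| = 0.9428 km/s.
Total Δv = Δv₁ + Δv₂ = 1.502 km/s.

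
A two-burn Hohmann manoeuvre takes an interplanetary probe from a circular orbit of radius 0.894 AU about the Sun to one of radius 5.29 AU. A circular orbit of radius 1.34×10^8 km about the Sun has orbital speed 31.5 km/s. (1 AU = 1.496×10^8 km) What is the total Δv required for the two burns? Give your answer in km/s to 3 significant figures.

From the circular-orbit relation v² = μ/r at r = 1.34×10^8 km: μ = v²r = (31.5)² × 1.34×10^8 = 1.32962×10^11 km³/s².
In km: r₁ = 0.894 × 1.496×10^8 = 1.337424×10^8 km; r₂ = 5.29 × 1.496×10^8 = 7.91384×10^8 km.
Semi-major axis of the transfer orbit: a_t = (1.337424×10^8 + 7.91384×10^8)/2 = 4.625632×10^8 km.
Circular speed at r₁: v₁ = √(μ/r₁) = √(1.32962×10^11/1.337424×10^8) = 31.5303 km/s.
On the transfer ellipse at r₁, vis-viva gives v_p = √[μ(2/r₁ − 1/a_t)] = 41.2417 km/s.
First burn Δv₁ = |v_p − v₁| = 9.711 km/s.
Circular speed at r₂: v₂ = √(μ/r₂) = 12.962 km/s.
Transfer-orbit speed at r₂: v_a = √[μ(2/r₂ − 1/a_t)] = 6.9698 km/s.
Second burn Δv₂ = |v₂ − v_a| = 5.992 km/s.
Total Δv = Δv₁ + Δv₂ = 15.70 km/s.

Δv = 15.7 km/s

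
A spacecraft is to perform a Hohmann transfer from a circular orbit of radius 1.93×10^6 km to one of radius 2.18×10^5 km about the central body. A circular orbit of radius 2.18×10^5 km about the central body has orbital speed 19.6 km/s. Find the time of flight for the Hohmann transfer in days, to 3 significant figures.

From the circular-orbit relation v² = μ/r at r = 2.18×10^5 km: μ = v²r = (19.6)² × 2.18×10^5 = 8.37469×10^7 km³/s².
Semi-major axis of the transfer orbit: a_t = (1.930×10^6 + 2.180×10^5)/2 = 1.074×10^6 km.
Half the transfer-orbit period gives t = π√(a_t³/μ) = 3.821×10^5 s.
Converting: 3.821×10^5 s ÷ 86400 s/day = 4.42 days.

t = 4.42 days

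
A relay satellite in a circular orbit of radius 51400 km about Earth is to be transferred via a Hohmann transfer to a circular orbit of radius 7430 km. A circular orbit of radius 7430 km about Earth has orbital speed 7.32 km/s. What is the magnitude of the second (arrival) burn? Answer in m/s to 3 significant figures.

From the circular-orbit relation v² = μ/r at r = 7430 km: μ = v²r = (7.32)² × 7430 = 3.98117×10^5 km³/s².
Semi-major axis of the transfer orbit: a_t = (51400 + 7430)/2 = 29415 km.
Circular speed at r = 7430 km: v_c = √(μ/r) = 7.320 km/s.
Vis-viva on the transfer ellipse at r = 7430 km gives v_t = √[μ(2/r − 1/a_t)] = 9.676 km/s.
Δv₂ = |v_t − v_c| = |9.676 − 7.320| = 2.356 km/s.

Δv₂ = 2360 m/s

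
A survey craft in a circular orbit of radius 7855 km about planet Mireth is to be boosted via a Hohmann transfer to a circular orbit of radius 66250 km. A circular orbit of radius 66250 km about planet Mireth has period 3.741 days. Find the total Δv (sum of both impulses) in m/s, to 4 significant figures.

Δv = 1956 m/s

From Kepler's third law T² = 4π²r³/μ at r = 66250 km, T = 3.741 days = 3.741 × 86400 s = 3.232224×10^5 s: μ = 4π²r³/T² = 1.09879×10^5 km³/s².
The Hohmann ellipse has a_t = (r₁ + r₂)/2 = 37052.5 km.
At r₁ the circular-orbit speed is v₁ = √(μ/r₁) = 3.740 km/s.
On the transfer ellipse at r₁, v² = μ(2/r − 1/a) gives v_p = √[μ(2/r₁ − 1/a_t)] = 5.001 km/s.
First burn Δv₁ = |v_p − v₁| = 1.261 km/s.
At r₂, v₂ = √(μ/r₂) = 1.28785 km/s.
Transfer-orbit speed at r₂: v_a = √[μ(2/r₂ − 1/a_t)] = 0.592964 km/s.
Second burn Δv₂ = |v₂ − v_a| = 0.6949 km/s.
Total Δv = Δv₁ + Δv₂ = 1.956 km/s.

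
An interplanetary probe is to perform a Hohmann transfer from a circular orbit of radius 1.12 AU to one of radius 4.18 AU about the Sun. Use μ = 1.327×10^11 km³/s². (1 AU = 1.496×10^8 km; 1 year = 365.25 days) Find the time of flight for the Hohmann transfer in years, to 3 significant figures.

t = 2.16 years

In km: r₁ = 1.12 × 1.496×10^8 = 1.67552×10^8 km; r₂ = 4.18 × 1.496×10^8 = 6.25328×10^8 km.
Semi-major axis of the transfer orbit: a_t = (1.67552×10^8 + 6.25328×10^8)/2 = 3.9644×10^8 km.
Half the transfer-orbit period gives t = π√(a_t³/μ) = 6.807×10^7 s.
Converting: 6.807×10^7 s ÷ 3.15576×10^7 s/year (365.25 × 86400) = 2.16 years.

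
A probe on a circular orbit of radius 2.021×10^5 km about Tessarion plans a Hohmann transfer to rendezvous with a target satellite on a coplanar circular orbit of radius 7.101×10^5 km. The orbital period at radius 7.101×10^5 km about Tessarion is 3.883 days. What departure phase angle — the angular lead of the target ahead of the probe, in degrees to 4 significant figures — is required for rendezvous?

φ = 87.34°

From Kepler's third law T² = 4π²r³/μ at r = 7.101×10^5 km, T = 3.883 days = 3.883 × 86400 s = 3.354912×10^5 s: μ = 4π²r³/T² = 1.25590×10^8 km³/s².
Semi-major axis of the transfer orbit: a_t = (2.021×10^5 + 7.101×10^5)/2 = 4.561×10^5 km.
Transfer time t = π√(a_t³/μ) = 86350 s.
Target angular speed ω₂ = √(μ/r₂³) = 1.8728×10^-5 rad/s.
Angle swept by the target during transfer: ω₂·t = 1.6172 rad = 92.66°.
Arrival is 180° from departure on the ellipse, so φ = 180° − 92.66° = 87.34°.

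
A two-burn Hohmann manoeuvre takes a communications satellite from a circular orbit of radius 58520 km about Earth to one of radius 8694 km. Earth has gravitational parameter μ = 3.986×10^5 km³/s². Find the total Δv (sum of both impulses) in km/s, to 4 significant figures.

Δv = 3.446 km/s

Semi-major axis of the transfer orbit: a_t = (58520 + 8694)/2 = 33607 km.
At r₁ the circular-orbit speed is v₁ = √(μ/r₁) = 2.60986 km/s.
Transfer-orbit speed at r₁ (vis-viva equation): v_a = √[μ(2/r₁ − 1/a_t)] = 1.32743 km/s.
First burn Δv₁ = |v_a − v₁| = 1.282 km/s.
At r₂, v₂ = √(μ/r₂) = 6.771 km/s.
Transfer-orbit speed at r₂: v_p = √[μ(2/r₂ − 1/a_t)] = 8.935 km/s.
Second burn Δv₂ = |v₂ − v_p| = 2.164 km/s.
Δv = Δv₁ + Δv₂ = 1.282 + 2.164 = 3.446 km/s.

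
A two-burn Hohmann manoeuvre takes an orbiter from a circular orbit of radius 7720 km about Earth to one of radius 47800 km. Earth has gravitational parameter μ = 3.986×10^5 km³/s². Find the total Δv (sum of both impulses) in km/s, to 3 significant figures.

Transfer-ellipse semi-major axis a_t = (r₁ + r₂)/2 = (7720 + 47800)/2 = 27760 km.
At r₁ the circular-orbit speed is v₁ = √(μ/r₁) = 7.186 km/s.
On the transfer ellipse at r₁, vis-viva equation gives v_p = √[μ(2/r₁ − 1/a_t)] = 9.429 km/s.
First burn Δv₁ = |v_p − v₁| = 2.243 km/s.
Circular speed at r₂: v₂ = √(μ/r₂) = 2.888 km/s.
Transfer-orbit speed at r₂: v_a = √[μ(2/r₂ − 1/a_t)] = 1.523 km/s.
Second burn Δv₂ = |v₂ − v_a| = 1.365 km/s.
Total Δv = Δv₁ + Δv₂ = 3.608 km/s.

Δv = 3.61 km/s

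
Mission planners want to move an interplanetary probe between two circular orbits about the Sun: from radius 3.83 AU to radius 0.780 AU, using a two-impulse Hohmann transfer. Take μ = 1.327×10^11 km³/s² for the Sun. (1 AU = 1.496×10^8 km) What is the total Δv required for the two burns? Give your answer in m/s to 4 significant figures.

Δv = 16110 m/s

In km: r₁ = 3.83 × 1.496×10^8 = 5.72968×10^8 km; r₂ = 0.780 × 1.496×10^8 = 1.16688×10^8 km.
The Hohmann ellipse has a_t = (r₁ + r₂)/2 = 3.44828×10^8 km.
At r₁ the circular-orbit speed is v₁ = √(μ/r₁) = 15.2184 km/s.
Transfer-orbit speed at r₁ (vis-viva): v_a = √[μ(2/r₁ − 1/a_t)] = 8.85283 km/s.
First burn Δv₁ = |v_a − v₁| = 6.366 km/s.
At r₂, v₂ = √(μ/r₂) = 33.723 km/s.
Transfer-orbit speed at r₂: v_p = √[μ(2/r₂ − 1/a_t)] = 43.470 km/s.
Second burn Δv₂ = |v₂ − v_p| = 9.747 km/s.
Total Δv = Δv₁ + Δv₂ = 16.11 km/s.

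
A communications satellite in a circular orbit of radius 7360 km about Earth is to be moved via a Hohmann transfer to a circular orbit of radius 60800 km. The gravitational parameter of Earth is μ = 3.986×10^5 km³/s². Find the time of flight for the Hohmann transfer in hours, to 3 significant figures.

Semi-major axis of the transfer orbit: a_t = (7360 + 60800)/2 = 34080 km.
Transfer time t = π√(a_t³/μ) = π√((34080)³ / 3.986×10^5) = 31310 s.
Converting: 31310 s ÷ 3600 s/hour = 8.70 hours.

t = 8.70 hours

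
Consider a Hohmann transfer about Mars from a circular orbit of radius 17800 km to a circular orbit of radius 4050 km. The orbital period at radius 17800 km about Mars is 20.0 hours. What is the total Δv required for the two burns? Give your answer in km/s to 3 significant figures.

From Kepler's third law T² = 4π²r³/μ at r = 17800 km, T = 20.0 hours = 20.0 × 3600 s = 72000 s: μ = 4π²r³/T² = 42949.2 km³/s².
Transfer-ellipse semi-major axis a_t = (r₁ + r₂)/2 = (17800 + 4050)/2 = 10925 km.
Circular speed at r₁: v₁ = √(μ/r₁) = √(42949.2/17800) = 1.55334 km/s.
Transfer-orbit speed at r₁ (v² = μ(2/r − 1/a)): v_a = √[μ(2/r₁ − 1/a_t)] = 0.945767 km/s.
First burn Δv₁ = |v_a − v₁| = 0.6076 km/s.
At r₂, v₂ = √(μ/r₂) = 3.2565 km/s.
Transfer-orbit speed at r₂: v_p = √[μ(2/r₂ − 1/a_t)] = 4.1567 km/s.
Second burn Δv₂ = |v₂ − v_p| = 0.9002 km/s.
Total Δv = Δv₁ + Δv₂ = 1.508 km/s.

Δv = 1.51 km/s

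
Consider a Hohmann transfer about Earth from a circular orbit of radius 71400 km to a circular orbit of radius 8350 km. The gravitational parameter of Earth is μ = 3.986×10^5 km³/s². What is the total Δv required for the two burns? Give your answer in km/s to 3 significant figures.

Transfer-ellipse semi-major axis a_t = (r₁ + r₂)/2 = (71400 + 8350)/2 = 39875 km.
Circular speed at r₁: v₁ = √(μ/r₁) = √(3.986×10^5/71400) = 2.363 km/s.
Transfer-orbit speed at r₁ (v² = μ(2/r − 1/a)): v_a = √[μ(2/r₁ − 1/a_t)] = 1.081 km/s.
First burn Δv₁ = |v_a − v₁| = 1.282 km/s.
At r₂, v₂ = √(μ/r₂) = 6.909 km/s.
Transfer-orbit speed at r₂: v_p = √[μ(2/r₂ − 1/a_t)] = 9.245 km/s.
Second burn Δv₂ = |v₂ − v_p| = 2.336 km/s.
Total Δv = Δv₁ + Δv₂ = 3.618 km/s.

Δv = 3.62 km/s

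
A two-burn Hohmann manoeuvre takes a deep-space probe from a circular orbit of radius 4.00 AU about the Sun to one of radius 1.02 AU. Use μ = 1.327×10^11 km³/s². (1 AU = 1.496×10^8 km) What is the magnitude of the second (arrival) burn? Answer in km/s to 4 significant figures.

In km: r₁ = 4.00 × 1.496×10^8 = 5.984×10^8 km; r₂ = 1.02 × 1.496×10^8 = 1.52592×10^8 km.
The Hohmann ellipse has a_t = (r₁ + r₂)/2 = 3.75496×10^8 km.
On the circular orbit at r = 1.52592×10^8 km, v_c = √(μ/r) = 29.4896 km/s.
Transfer-orbit speed at the same r (vis-viva, a = a_t): v_t = √[μ(2/r − 1/a_t)] = 37.2274 km/s.
Δv₂ = |v_t − v_c| = |37.2274 − 29.4896| = 7.738 km/s.

Δv₂ = 7.738 km/s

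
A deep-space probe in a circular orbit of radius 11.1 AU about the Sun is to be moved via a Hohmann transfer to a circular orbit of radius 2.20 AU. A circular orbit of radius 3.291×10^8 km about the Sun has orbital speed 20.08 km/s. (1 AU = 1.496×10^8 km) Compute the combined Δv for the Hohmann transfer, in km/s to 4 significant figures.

Δv = 9.660 km/s

From the circular-orbit relation v² = μ/r at r = 3.291×10^8 km: μ = v²r = (20.08)² × 3.291×10^8 = 1.32695×10^11 km³/s².
In km: r₁ = 11.1 × 1.496×10^8 = 1.66056×10^9 km; r₂ = 2.20 × 1.496×10^8 = 3.2912×10^8 km.
The Hohmann ellipse has a_t = (r₁ + r₂)/2 = 9.9484×10^8 km.
At r₁ the circular-orbit speed is v₁ = √(μ/r₁) = 8.9392 km/s.
Transfer-orbit speed at r₁ (v² = μ(2/r − 1/a)): v_a = √[μ(2/r₁ − 1/a_t)] = 5.1416 km/s.
First burn Δv₁ = |v_a − v₁| = 3.798 km/s.
At r₂, v₂ = √(μ/r₂) = 20.07939 km/s.
Transfer-orbit speed at r₂: v_p = √[μ(2/r₂ − 1/a_t)] = 25.94186 km/s.
Second burn Δv₂ = |v₂ − v_p| = 5.862 km/s.
Total Δv = Δv₁ + Δv₂ = 9.660 km/s.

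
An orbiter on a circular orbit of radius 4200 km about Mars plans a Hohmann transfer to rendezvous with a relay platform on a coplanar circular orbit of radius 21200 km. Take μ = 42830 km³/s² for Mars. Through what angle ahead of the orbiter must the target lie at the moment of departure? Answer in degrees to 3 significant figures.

The Hohmann ellipse has a_t = (r₁ + r₂)/2 = 12700 km.
The half-period of the transfer ellipse is t = π√(a_t³/μ) = 21726 s.
Target angular speed ω₂ = √(μ/r₂³) = 6.7046×10^-5 rad/s.
Angle swept by the target during transfer: ω₂·t = 1.4566 rad = 83.46°.
Arrival is 180° from departure on the ellipse, so φ = 180° − 83.46° = 96.5°.

φ = 96.5°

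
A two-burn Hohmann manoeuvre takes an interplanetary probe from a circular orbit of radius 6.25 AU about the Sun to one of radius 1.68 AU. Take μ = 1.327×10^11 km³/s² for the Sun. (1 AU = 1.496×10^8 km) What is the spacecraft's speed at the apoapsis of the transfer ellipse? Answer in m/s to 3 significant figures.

In km: r₁ = 6.25 × 1.496×10^8 = 9.350×10^8 km; r₂ = 1.68 × 1.496×10^8 = 2.51328×10^8 km.
The Hohmann ellipse has a_t = (r₁ + r₂)/2 = 5.93164×10^8 km.
The apoapsis of the transfer ellipse is at r = 9.350×10^8 km.
Vis-viva: v = √[μ(2/r − 1/a_t)] = √[1.327×10^11 × (2/9.350×10^8 − 1/5.93164×10^8)] = 7.755 km/s.

v = 7750 m/s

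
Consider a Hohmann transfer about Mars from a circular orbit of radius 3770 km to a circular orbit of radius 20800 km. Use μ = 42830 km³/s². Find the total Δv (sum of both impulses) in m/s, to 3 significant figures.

Δv = 1660 m/s

Transfer-ellipse semi-major axis a_t = (r₁ + r₂)/2 = (3770 + 20800)/2 = 12285 km.
At r₁ the circular-orbit speed is v₁ = √(μ/r₁) = 3.371 km/s.
Transfer-orbit speed at r₁ (vis-viva equation): v_p = √[μ(2/r₁ − 1/a_t)] = 4.386 km/s.
First burn Δv₁ = |v_p − v₁| = 1.015 km/s.
At r₂, v₂ = √(μ/r₂) = 1.43497 km/s.
Transfer-orbit speed at r₂: v_a = √[μ(2/r₂ − 1/a_t)] = 0.794924 km/s.
Second burn Δv₂ = |v₂ − v_a| = 0.6400 km/s.
Δv = Δv₁ + Δv₂ = 1.015 + 0.6400 = 1.655 km/s.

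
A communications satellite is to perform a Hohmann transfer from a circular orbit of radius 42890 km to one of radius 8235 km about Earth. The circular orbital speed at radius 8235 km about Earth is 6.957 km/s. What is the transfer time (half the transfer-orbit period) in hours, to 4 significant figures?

t = 5.649 hours

From the circular-orbit relation v² = μ/r at r = 8235 km: μ = v²r = (6.957)² × 8235 = 3.98573×10^5 km³/s².
Semi-major axis of the transfer orbit: a_t = (42890 + 8235)/2 = 25562.5 km.
Half the transfer-orbit period gives t = π√(a_t³/μ) = 20338 s.
Converting: 20338 s ÷ 3600 s/hour = 5.649 hours.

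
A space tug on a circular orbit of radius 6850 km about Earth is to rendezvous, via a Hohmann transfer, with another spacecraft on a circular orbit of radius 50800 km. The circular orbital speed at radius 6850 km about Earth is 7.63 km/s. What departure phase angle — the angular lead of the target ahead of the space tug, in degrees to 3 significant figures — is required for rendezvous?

φ = 103°

From the circular-orbit relation v² = μ/r at r = 6850 km: μ = v²r = (7.63)² × 6850 = 3.98786×10^5 km³/s².
Semi-major axis of the transfer orbit: a_t = (6850 + 50800)/2 = 28825 km.
The half-period of the transfer ellipse is t = π√(a_t³/μ) = 24346 s.
The target's mean motion on its circular orbit is ω₂ = √(μ/r₂³) = 5.5154×10^-5 rad/s.
Angle swept by the target during transfer: ω₂·t = 1.3428 rad = 76.94°.
The space tug traverses 180° on the transfer ellipse, so the target must lead by 180° − 76.94° = 103°.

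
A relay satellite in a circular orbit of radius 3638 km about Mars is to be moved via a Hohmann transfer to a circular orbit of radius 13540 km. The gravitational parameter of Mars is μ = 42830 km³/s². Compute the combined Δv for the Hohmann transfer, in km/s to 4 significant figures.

Δv = 1.498 km/s

Semi-major axis of the transfer orbit: a_t = (3638 + 13540)/2 = 8589 km.
At r₁ the circular-orbit speed is v₁ = √(μ/r₁) = 3.43117 km/s.
On the transfer ellipse at r₁, vis-viva equation gives v_p = √[μ(2/r₁ − 1/a_t)] = 4.30805 km/s.
First burn Δv₁ = |v_p − v₁| = 0.8769 km/s.
Circular speed at r₂: v₂ = √(μ/r₂) = 1.779 km/s.
Transfer-orbit speed at r₂: v_a = √[μ(2/r₂ − 1/a_t)] = 1.158 km/s.
Second burn Δv₂ = |v₂ − v_a| = 0.6210 km/s.
Δv = Δv₁ + Δv₂ = 0.8769 + 0.6210 = 1.498 km/s.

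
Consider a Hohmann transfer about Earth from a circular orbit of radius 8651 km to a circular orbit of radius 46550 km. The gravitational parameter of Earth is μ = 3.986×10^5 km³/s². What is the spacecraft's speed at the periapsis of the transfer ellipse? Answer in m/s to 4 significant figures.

v = 8815 m/s

Semi-major axis of the transfer orbit: a_t = (8651 + 46550)/2 = 27600.5 km.
At periapsis, r = 8651 km.
Vis-viva: v = √[μ(2/r − 1/a_t)] = √[3.986×10^5 × (2/8651 − 1/27600.5)] = 8.815 km/s.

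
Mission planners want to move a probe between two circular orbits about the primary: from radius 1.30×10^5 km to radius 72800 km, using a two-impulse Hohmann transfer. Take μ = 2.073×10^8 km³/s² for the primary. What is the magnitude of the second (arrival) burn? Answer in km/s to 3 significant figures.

The Hohmann ellipse has a_t = (r₁ + r₂)/2 = 1.014×10^5 km.
Circular speed at r = 72800 km: v_c = √(μ/r) = 53.362 km/s.
Vis-viva on the transfer ellipse at r = 72800 km gives v_t = √[μ(2/r − 1/a_t)] = 60.421 km/s.
Δv₂ = |v_t − v_c| = |60.421 − 53.362| = 7.059 km/s.

Δv₂ = 7.06 km/s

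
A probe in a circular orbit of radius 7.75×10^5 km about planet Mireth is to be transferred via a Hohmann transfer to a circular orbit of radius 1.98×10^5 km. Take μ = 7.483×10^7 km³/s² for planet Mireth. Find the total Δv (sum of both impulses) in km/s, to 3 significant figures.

Transfer-ellipse semi-major axis a_t = (r₁ + r₂)/2 = (7.750×10^5 + 1.980×10^5)/2 = 4.865×10^5 km.
At r₁ the circular-orbit speed is v₁ = √(μ/r₁) = 9.82623 km/s.
Transfer-orbit speed at r₁ (v² = μ(2/r − 1/a)): v_a = √[μ(2/r₁ − 1/a_t)] = 6.26871 km/s.
First burn Δv₁ = |v_a − v₁| = 3.558 km/s.
Circular speed at r₂: v₂ = √(μ/r₂) = 19.4404 km/s.
Transfer-orbit speed at r₂: v_p = √[μ(2/r₂ − 1/a_t)] = 24.5366 km/s.
Second burn Δv₂ = |v₂ − v_p| = 5.096 km/s.
Δv = Δv₁ + Δv₂ = 3.558 + 5.096 = 8.654 km/s.

Δv = 8.65 km/s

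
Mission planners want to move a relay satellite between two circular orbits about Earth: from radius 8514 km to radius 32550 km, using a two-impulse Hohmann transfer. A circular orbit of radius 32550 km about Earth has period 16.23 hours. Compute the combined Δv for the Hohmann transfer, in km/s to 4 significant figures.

Δv = 3.020 km/s

From Kepler's third law T² = 4π²r³/μ at r = 32550 km, T = 16.23 hours = 16.23 × 3600 s = 58428 s: μ = 4π²r³/T² = 3.98814×10^5 km³/s².
Transfer-ellipse semi-major axis a_t = (r₁ + r₂)/2 = (8514 + 32550)/2 = 20532 km.
At r₁ the circular-orbit speed is v₁ = √(μ/r₁) = 6.8441 km/s.
On the transfer ellipse at r₁, v² = μ(2/r − 1/a) gives v_p = √[μ(2/r₁ − 1/a_t)] = 8.6174 km/s.
First burn Δv₁ = |v_p − v₁| = 1.7733 km/s.
At r₂, v₂ = √(μ/r₂) = 3.5003 km/s.
Transfer-orbit speed at r₂: v_a = √[μ(2/r₂ − 1/a_t)] = 2.2540 km/s.
Second burn Δv₂ = |v₂ − v_a| = 1.2463 km/s.
Δv = Δv₁ + Δv₂ = 1.7733 + 1.2463 = 3.020 km/s.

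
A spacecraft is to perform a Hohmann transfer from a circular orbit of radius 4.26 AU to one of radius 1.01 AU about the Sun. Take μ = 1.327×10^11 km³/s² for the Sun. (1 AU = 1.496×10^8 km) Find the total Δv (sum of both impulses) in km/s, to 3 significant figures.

In km: r₁ = 4.26 × 1.496×10^8 = 6.37296×10^8 km; r₂ = 1.01 × 1.496×10^8 = 1.51096×10^8 km.
Semi-major axis of the transfer orbit: a_t = (6.37296×10^8 + 1.51096×10^8)/2 = 3.94196×10^8 km.
At r₁ the circular-orbit speed is v₁ = √(μ/r₁) = 14.43 km/s.
On the transfer ellipse at r₁, vis-viva gives v_a = √[μ(2/r₁ − 1/a_t)] = 8.934 km/s.
First burn Δv₁ = |v_a − v₁| = 5.496 km/s.
At r₂, v₂ = √(μ/r₂) = 29.635 km/s.
Transfer-orbit speed at r₂: v_p = √[μ(2/r₂ − 1/a_t)] = 37.681 km/s.
Second burn Δv₂ = |v₂ − v_p| = 8.046 km/s.
Δv = Δv₁ + Δv₂ = 5.496 + 8.046 = 13.54 km/s.

Δv = 13.5 km/s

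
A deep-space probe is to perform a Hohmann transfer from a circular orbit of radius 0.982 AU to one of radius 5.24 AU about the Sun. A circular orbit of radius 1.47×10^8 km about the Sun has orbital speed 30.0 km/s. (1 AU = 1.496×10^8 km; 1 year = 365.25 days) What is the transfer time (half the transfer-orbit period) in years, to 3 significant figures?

t = 2.75 years

From the circular-orbit relation v² = μ/r at r = 1.47×10^8 km: μ = v²r = (30.0)² × 1.47×10^8 = 1.32300×10^11 km³/s².
In km: r₁ = 0.982 × 1.496×10^8 = 1.469072×10^8 km; r₂ = 5.24 × 1.496×10^8 = 7.83904×10^8 km.
The Hohmann ellipse has a_t = (r₁ + r₂)/2 = 4.654056×10^8 km.
Transfer time t = π√(a_t³/μ) = π√((4.654056×10^8)³ / 1.32300×10^11) = 8.672×10^7 s.
Converting: 8.672×10^7 s ÷ 3.15576×10^7 s/year (365.25 × 86400) = 2.75 years.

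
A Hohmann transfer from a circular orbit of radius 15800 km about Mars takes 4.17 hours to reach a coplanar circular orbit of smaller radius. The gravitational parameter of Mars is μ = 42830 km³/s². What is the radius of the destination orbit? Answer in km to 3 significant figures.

Transfer time t = 4.17 hours = 15012 s, and t = π√(a_t³/μ).
So a_t = (μ t²/π²)^(1/3) = (42830 × (15012)² / π²)^(1/3) = 9926.0 km.
Since a_t = (r₁ + r₂)/2, r₂ = 2a_t − r₁ = 2×9926.0 − 15800 = 4052 km.

r₂ = 4050 km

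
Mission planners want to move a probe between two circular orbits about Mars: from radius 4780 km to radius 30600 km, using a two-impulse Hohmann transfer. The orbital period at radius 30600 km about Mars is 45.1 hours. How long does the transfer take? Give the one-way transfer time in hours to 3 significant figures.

t = 9.91 hours

From Kepler's third law T² = 4π²r³/μ at r = 30600 km, T = 45.1 hours = 45.1 × 3600 s = 1.6236×10^5 s: μ = 4π²r³/T² = 42910.7 km³/s².
Semi-major axis of the transfer orbit: a_t = (4780 + 30600)/2 = 17690 km.
By Kepler's third law the transfer-orbit period is T = 2π√(a_t³/μ), so t = T/2 = 35680 s.
Converting: 35680 s ÷ 3600 s/hour = 9.91 hours.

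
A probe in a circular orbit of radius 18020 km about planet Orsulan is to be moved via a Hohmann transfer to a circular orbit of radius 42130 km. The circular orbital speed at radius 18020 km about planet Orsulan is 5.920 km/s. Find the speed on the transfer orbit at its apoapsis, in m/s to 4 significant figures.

v = 2997 m/s

From the circular-orbit relation v² = μ/r at r = 18020 km: μ = v²r = (5.920)² × 18020 = 6.31536×10^5 km³/s².
The Hohmann ellipse has a_t = (r₁ + r₂)/2 = 30075 km.
At apoapsis, r = 42130 km.
From the vis-viva equation, v = √[μ(2/r − 1/a_t)] = 2.997 km/s.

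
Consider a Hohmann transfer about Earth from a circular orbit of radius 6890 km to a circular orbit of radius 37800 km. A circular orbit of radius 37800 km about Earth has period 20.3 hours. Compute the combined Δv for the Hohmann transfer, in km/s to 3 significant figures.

Δv = 3.73 km/s

From Kepler's third law T² = 4π²r³/μ at r = 37800 km, T = 20.3 hours = 20.3 × 3600 s = 73080 s: μ = 4π²r³/T² = 3.99244×10^5 km³/s².
The Hohmann ellipse has a_t = (r₁ + r₂)/2 = 22345 km.
Circular speed at r₁: v₁ = √(μ/r₁) = √(3.99244×10^5/6890) = 7.6122 km/s.
On the transfer ellipse at r₁, vis-viva gives v_p = √[μ(2/r₁ − 1/a_t)] = 9.9007 km/s.
First burn Δv₁ = |v_p − v₁| = 2.2885 km/s.
Circular speed at r₂: v₂ = √(μ/r₂) = 3.2499 km/s.
Transfer-orbit speed at r₂: v_a = √[μ(2/r₂ − 1/a_t)] = 1.8046 km/s.
Second burn Δv₂ = |v₂ − v_a| = 1.4453 km/s.
Total Δv = Δv₁ + Δv₂ = 3.734 km/s.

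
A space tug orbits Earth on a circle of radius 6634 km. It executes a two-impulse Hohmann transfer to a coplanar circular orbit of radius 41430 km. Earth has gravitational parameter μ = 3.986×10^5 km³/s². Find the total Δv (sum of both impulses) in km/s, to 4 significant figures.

Semi-major axis of the transfer orbit: a_t = (6634 + 41430)/2 = 24032 km.
At r₁ the circular-orbit speed is v₁ = √(μ/r₁) = 7.75141 km/s.
Transfer-orbit speed at r₁ (v² = μ(2/r − 1/a)): v_p = √[μ(2/r₁ − 1/a_t)] = 10.1776 km/s.
First burn Δv₁ = |v_p − v₁| = 2.426 km/s.
Circular speed at r₂: v₂ = √(μ/r₂) = 3.102 km/s.
Transfer-orbit speed at r₂: v_a = √[μ(2/r₂ − 1/a_t)] = 1.630 km/s.
Second burn Δv₂ = |v₂ − v_a| = 1.472 km/s.
Total Δv = Δv₁ + Δv₂ = 3.898 km/s.

Δv = 3.898 km/s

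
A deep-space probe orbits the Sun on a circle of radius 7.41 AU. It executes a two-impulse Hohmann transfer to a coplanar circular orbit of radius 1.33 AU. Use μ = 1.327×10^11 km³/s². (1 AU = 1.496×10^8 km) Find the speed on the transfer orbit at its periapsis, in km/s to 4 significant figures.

v = 33.63 km/s

In km: r₁ = 7.41 × 1.496×10^8 = 1.108536×10^9 km; r₂ = 1.33 × 1.496×10^8 = 1.98968×10^8 km.
Semi-major axis of the transfer orbit: a_t = (1.108536×10^9 + 1.98968×10^8)/2 = 6.53752×10^8 km.
At periapsis, r = 1.98968×10^8 km.
From the vis-viva equation, v = √[μ(2/r − 1/a_t)] = 33.63 km/s.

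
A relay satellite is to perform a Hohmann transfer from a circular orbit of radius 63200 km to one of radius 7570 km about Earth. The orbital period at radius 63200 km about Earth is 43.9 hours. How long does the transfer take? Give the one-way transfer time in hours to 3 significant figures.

t = 9.20 hours

From Kepler's third law T² = 4π²r³/μ at r = 63200 km, T = 43.9 hours = 43.9 × 3600 s = 1.5804×10^5 s: μ = 4π²r³/T² = 3.99004×10^5 km³/s².
The Hohmann ellipse has a_t = (r₁ + r₂)/2 = 35385 km.
Half the transfer-orbit period gives t = π√(a_t³/μ) = 33105 s.
Converting: 33105 s ÷ 3600 s/hour = 9.20 hours.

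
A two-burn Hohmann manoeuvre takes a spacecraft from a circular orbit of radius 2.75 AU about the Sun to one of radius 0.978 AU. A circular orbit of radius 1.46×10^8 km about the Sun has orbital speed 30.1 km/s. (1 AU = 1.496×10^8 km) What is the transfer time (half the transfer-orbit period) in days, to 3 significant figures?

t = 466 days

From the circular-orbit relation v² = μ/r at r = 1.46×10^8 km: μ = v²r = (30.1)² × 1.46×10^8 = 1.32277×10^11 km³/s².
In km: r₁ = 2.75 × 1.496×10^8 = 4.114×10^8 km; r₂ = 0.978 × 1.496×10^8 = 1.463088×10^8 km.
Transfer-ellipse semi-major axis a_t = (r₁ + r₂)/2 = (4.114×10^8 + 1.463088×10^8)/2 = 2.788544×10^8 km.
Transfer time t = π√(a_t³/μ) = π√((2.788544×10^8)³ / 1.32277×10^11) = 4.022×10^7 s.
Converting: 4.022×10^7 s ÷ 86400 s/day = 466 days.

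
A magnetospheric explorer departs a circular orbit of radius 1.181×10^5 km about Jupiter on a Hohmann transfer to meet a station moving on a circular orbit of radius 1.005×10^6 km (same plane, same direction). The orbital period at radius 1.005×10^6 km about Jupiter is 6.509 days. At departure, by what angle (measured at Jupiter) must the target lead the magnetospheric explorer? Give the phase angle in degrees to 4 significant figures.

From Kepler's third law T² = 4π²r³/μ at r = 1.005×10^6 km, T = 6.509 days = 6.509 × 86400 s = 5.623776×10^5 s: μ = 4π²r³/T² = 1.26707×10^8 km³/s².
Semi-major axis of the transfer orbit: a_t = (1.181×10^5 + 1.005×10^6)/2 = 5.6155×10^5 km.
Transfer time t = π√(a_t³/μ) = 1.17444×10^5 s.
Target angular speed ω₂ = √(μ/r₂³) = 1.11725×10^-5 rad/s.
Angle swept by the target during transfer: ω₂·t = 1.3121 rad = 75.18°.
Arrival is 180° from departure on the ellipse, so φ = 180° − 75.18° = 104.8°.

φ = 104.8°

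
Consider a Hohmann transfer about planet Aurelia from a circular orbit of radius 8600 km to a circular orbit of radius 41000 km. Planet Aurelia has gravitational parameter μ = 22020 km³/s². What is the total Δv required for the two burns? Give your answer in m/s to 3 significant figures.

Transfer-ellipse semi-major axis a_t = (r₁ + r₂)/2 = (8600 + 41000)/2 = 24800 km.
Circular speed at r₁: v₁ = √(μ/r₁) = √(22020/8600) = 1.6001 km/s.
Transfer-orbit speed at r₁ (vis-viva equation): v_p = √[μ(2/r₁ − 1/a_t)] = 2.0574 km/s.
First burn Δv₁ = |v_p − v₁| = 0.4573 km/s.
Circular speed at r₂: v₂ = √(μ/r₂) = 0.7329 km/s.
Transfer-orbit speed at r₂: v_a = √[μ(2/r₂ − 1/a_t)] = 0.4316 km/s.
Second burn Δv₂ = |v₂ − v_a| = 0.3013 km/s.
Δv = Δv₁ + Δv₂ = 0.4573 + 0.3013 = 0.7586 km/s.

Δv = 759 m/s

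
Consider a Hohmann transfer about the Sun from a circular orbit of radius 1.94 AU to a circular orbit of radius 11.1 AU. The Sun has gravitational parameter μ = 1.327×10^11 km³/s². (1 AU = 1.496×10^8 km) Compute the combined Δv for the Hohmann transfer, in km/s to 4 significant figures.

Δv = 10.58 km/s

In km: r₁ = 1.94 × 1.496×10^8 = 2.90224×10^8 km; r₂ = 11.1 × 1.496×10^8 = 1.66056×10^9 km.
Transfer-ellipse semi-major axis a_t = (r₁ + r₂)/2 = (2.90224×10^8 + 1.66056×10^9)/2 = 9.75392×10^8 km.
At r₁ the circular-orbit speed is v₁ = √(μ/r₁) = 21.383 km/s.
On the transfer ellipse at r₁, v² = μ(2/r − 1/a) gives v_p = √[μ(2/r₁ − 1/a_t)] = 27.900 km/s.
First burn Δv₁ = |v_p − v₁| = 6.517 km/s.
At r₂, v₂ = √(μ/r₂) = 8.939 km/s.
Transfer-orbit speed at r₂: v_a = √[μ(2/r₂ − 1/a_t)] = 4.876 km/s.
Second burn Δv₂ = |v₂ − v_a| = 4.063 km/s.
Δv = Δv₁ + Δv₂ = 6.517 + 4.063 = 10.58 km/s.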